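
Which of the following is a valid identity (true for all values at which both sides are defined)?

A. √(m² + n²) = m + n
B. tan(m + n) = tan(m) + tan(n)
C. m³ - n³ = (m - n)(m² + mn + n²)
C

A: fails at (6, 7) — LHS = √(85) ≈ 9.22, RHS = 13.
B: fails at (2, 2) — LHS = tan(4) ≈ 1.158, RHS = 2·tan(2) ≈ -4.37.
C: holds — e.g. at (1, 5), both sides equal -124.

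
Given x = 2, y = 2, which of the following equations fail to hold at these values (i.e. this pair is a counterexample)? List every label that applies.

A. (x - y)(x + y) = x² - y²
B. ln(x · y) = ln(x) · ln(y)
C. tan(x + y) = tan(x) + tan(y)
B, C

Evaluating each claim at the given values:
A. LHS = 0, RHS = 0 → holds here (LHS = RHS)
B. LHS = ln(4) ≈ 1.386, RHS = ln(2)² ≈ 0.4805 → fails here (LHS ≠ RHS)
C. LHS = tan(4) ≈ 1.158, RHS = 2·tan(2) ≈ -4.37 → fails here (LHS ≠ RHS)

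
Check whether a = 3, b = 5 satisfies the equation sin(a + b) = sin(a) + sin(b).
Substituting a = 3, b = 5:

LHS = sin(3 + 5) = sin(8) ≈ 0.9894
RHS = sin(3) + sin(5) ≈ -0.8178

LHS ≠ RHS, so the equation does not hold at this point.

Answer: Fails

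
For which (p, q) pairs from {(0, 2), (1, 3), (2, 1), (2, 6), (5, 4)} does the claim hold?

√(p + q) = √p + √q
(0, 2)

Testing each pair:
(0, 2): LHS = √(2) ≈ 1.414, RHS = √(2) ≈ 1.414 → holds
(1, 3): LHS = 2, RHS = 1 + √(3) ≈ 2.732 → fails
(2, 1): LHS = √(3) ≈ 1.732, RHS = 1 + √(2) ≈ 2.414 → fails
(2, 6): LHS = 2·√(2) ≈ 2.828, RHS = √(2) + √(6) ≈ 3.864 → fails
(5, 4): LHS = 3, RHS = 2 + √(5) ≈ 4.236 → fails

1 of 5 pairs satisfies the claim.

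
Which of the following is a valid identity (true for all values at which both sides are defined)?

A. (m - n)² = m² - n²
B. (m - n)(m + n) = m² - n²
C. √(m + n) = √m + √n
B

A: fails at (4, 5) — LHS = 1, RHS = -9.
B: holds — e.g. at (3, 3), both sides equal 0.
C: fails at (1, 4) — LHS = √(5) ≈ 2.236, RHS = 3.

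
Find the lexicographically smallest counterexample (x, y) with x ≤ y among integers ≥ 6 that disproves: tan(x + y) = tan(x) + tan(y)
Substituting (6, 6) into the claim:
LHS = tan(6 + 6) = tan(12) ≈ -0.6359
RHS = tan(6) + tan(6) = 2·tan(6) ≈ -0.582

Since LHS ≠ RHS, this pair disproves the claim, and no lexicographically smaller pair (x ≤ y, integers ≥ 6) does.

For instance (8, 11) is also a counterexample (LHS = tan(19) ≈ 0.1516, RHS = tan(11) + tan(8) ≈ -232.8), but it's lexicographically larger.

Answer: (x, y) = (6, 6)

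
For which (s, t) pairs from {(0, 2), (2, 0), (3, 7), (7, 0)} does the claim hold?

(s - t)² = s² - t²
Testing each pair:
(0, 2): LHS = 4, RHS = -4 → fails
(2, 0): LHS = 4, RHS = 4 → holds
(3, 7): LHS = 16, RHS = -40 → fails
(7, 0): LHS = 49, RHS = 49 → holds

2 of 4 pairs satisfy the claim.

Answer: (2, 0), (7, 0)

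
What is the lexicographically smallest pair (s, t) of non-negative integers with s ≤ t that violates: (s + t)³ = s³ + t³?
At (0, 5): both sides equal 125, so it holds there.

Substituting (1, 1) into the claim:
LHS = (1 + 1)³ = 8
RHS = 1³ + 1³ = 2

Since LHS ≠ RHS, this pair disproves the claim, and no lexicographically smaller pair (s ≤ t, non-negative integers) does.

For instance (3, 7) is also a counterexample (LHS = 1000, RHS = 370), but it's lexicographically larger.

Answer: (s, t) = (1, 1)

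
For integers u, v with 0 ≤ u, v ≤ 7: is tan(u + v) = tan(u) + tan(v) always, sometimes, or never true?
It holds at (u, v) = (3, 0) (both sides equal tan(3) ≈ -0.1425), but fails at (u, v) = (7, 4) (LHS = tan(11) ≈ -226, RHS = tan(7) + tan(4) ≈ 2.029).

Answer: Sometimes true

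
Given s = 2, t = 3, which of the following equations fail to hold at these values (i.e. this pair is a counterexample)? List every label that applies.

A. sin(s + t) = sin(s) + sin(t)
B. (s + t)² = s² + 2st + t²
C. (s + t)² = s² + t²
A, C

Evaluating each claim at the given values:
A. LHS = sin(5) ≈ -0.9589, RHS = sin(3) + sin(2) ≈ 1.05 → fails here (LHS ≠ RHS)
B. LHS = 25, RHS = 25 → holds here (LHS = RHS)
C. LHS = 25, RHS = 13 → fails here (LHS ≠ RHS)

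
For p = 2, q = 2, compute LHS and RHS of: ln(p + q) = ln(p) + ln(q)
LHS = ln(2 + 2) = ln(4) ≈ 1.386
RHS = ln(2) + ln(2) = 2·ln(2) ≈ 1.386

LHS = RHS: the two sides agree.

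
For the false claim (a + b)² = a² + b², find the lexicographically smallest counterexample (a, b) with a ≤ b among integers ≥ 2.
Substituting (2, 2) into the claim:
LHS = (2 + 2)² = 16
RHS = 2² + 2² = 8

Since LHS ≠ RHS, this pair disproves the claim, and no lexicographically smaller pair (a ≤ b, integers ≥ 2) does.

For instance (3, 9) is also a counterexample (LHS = 144, RHS = 90), but it's lexicographically larger.

Answer: (a, b) = (2, 2)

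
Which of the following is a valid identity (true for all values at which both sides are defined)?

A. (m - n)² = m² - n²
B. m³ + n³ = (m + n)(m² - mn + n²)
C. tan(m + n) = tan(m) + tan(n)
B

A: fails at (2, 7) — LHS = 25, RHS = -45.
B: holds — e.g. at (5, 5), both sides equal 250.
C: fails at (4, 6) — LHS = tan(10) ≈ 0.6484, RHS = tan(6) + tan(4) ≈ 0.8668.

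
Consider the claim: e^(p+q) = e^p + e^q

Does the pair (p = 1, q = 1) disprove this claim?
Yes

Substituting p = 1, q = 1:
LHS = e^(1+1) = e^2 ≈ 7.389
RHS = e^1 + e^1 = 2·e ≈ 5.437

Since LHS ≠ RHS, this pair disproves the claim.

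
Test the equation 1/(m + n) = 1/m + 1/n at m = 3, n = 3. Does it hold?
Fails

Substituting m = 3, n = 3:

LHS = 1/(3 + 3) = 1/6
RHS = 1/3 + 1/3 = 2/3

LHS ≠ RHS, so the equation does not hold at this point.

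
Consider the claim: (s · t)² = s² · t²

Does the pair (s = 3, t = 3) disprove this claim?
No

Substituting s = 3, t = 3:
LHS = (3 · 3)² = 81
RHS = 3² · 3² = 81

The sides agree, so this pair does not disprove the claim.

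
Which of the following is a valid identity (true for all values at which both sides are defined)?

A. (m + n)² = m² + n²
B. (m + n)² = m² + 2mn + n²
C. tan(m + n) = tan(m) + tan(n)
A: fails at (1, 2) — LHS = 9, RHS = 5.
B: holds — e.g. at (6, 7), both sides equal 169.
C: fails at (5, 8) — LHS = tan(13) ≈ 0.463, RHS = tan(8) + tan(5) ≈ -10.18.

Answer: B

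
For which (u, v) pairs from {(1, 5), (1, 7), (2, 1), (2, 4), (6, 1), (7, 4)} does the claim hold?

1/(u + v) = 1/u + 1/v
None

Testing each pair:
(1, 5): LHS = 1/6, RHS = 6/5 → fails
(1, 7): LHS = 1/8, RHS = 8/7 → fails
(2, 1): LHS = 1/3, RHS = 3/2 → fails
(2, 4): LHS = 1/6, RHS = 3/4 → fails
(6, 1): LHS = 1/7, RHS = 7/6 → fails
(7, 4): LHS = 1/11, RHS = 11/28 → fails

No pair satisfies the claim.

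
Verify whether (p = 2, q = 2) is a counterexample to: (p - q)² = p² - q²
Substituting p = 2, q = 2:
LHS = (2 - 2)² = 0
RHS = 2² - 2² = 0

The sides agree, so this pair does not disprove the claim.

Answer: No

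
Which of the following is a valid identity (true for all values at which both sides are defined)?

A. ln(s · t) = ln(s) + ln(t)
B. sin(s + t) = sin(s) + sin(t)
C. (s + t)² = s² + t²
A: holds — e.g. at (3, 7), both sides equal ln(21) ≈ 3.045.
B: fails at (3, 5) — LHS = sin(8) ≈ 0.9894, RHS = sin(5) + sin(3) ≈ -0.8178.
C: fails at (3, 3) — LHS = 36, RHS = 18.

Answer: A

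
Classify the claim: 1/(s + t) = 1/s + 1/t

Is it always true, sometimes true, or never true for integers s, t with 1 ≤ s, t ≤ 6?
The claim fails for every pair in the range. For instance at (s, t) = (6, 2): LHS = 1/8, RHS = 2/3.

Answer: Never true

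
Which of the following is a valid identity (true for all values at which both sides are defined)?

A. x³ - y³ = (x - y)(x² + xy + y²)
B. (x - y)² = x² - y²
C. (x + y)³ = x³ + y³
A

A: holds — e.g. at (2, 5), both sides equal -117.
B: fails at (2, 7) — LHS = 25, RHS = -45.
C: fails at (5, 8) — LHS = 2197, RHS = 637.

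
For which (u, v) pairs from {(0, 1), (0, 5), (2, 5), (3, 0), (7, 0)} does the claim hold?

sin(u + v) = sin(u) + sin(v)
(0, 1), (0, 5), (3, 0), (7, 0)

Testing each pair:
(0, 1): LHS = sin(1) ≈ 0.8415, RHS = sin(1) ≈ 0.8415 → holds
(0, 5): LHS = sin(5) ≈ -0.9589, RHS = sin(5) ≈ -0.9589 → holds
(2, 5): LHS = sin(7) ≈ 0.657, RHS = sin(5) + sin(2) ≈ -0.04963 → fails
(3, 0): LHS = sin(3) ≈ 0.1411, RHS = sin(3) ≈ 0.1411 → holds
(7, 0): LHS = sin(7) ≈ 0.657, RHS = sin(7) ≈ 0.657 → holds

4 of 5 pairs satisfy the claim.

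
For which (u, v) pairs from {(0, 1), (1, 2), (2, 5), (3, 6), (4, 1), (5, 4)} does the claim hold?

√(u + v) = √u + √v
Testing each pair:
(0, 1): LHS = 1, RHS = 1 → holds
(1, 2): LHS = √(3) ≈ 1.732, RHS = 1 + √(2) ≈ 2.414 → fails
(2, 5): LHS = √(7) ≈ 2.646, RHS = √(2) + √(5) ≈ 3.65 → fails
(3, 6): LHS = 3, RHS = √(3) + √(6) ≈ 4.182 → fails
(4, 1): LHS = √(5) ≈ 2.236, RHS = 3 → fails
(5, 4): LHS = 3, RHS = 2 + √(5) ≈ 4.236 → fails

1 of 6 pairs satisfies the claim.

Answer: (0, 1)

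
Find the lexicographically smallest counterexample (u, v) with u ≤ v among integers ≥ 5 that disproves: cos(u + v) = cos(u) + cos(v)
(u, v) = (5, 5)

Substituting (5, 5) into the claim:
LHS = cos(5 + 5) = cos(10) ≈ -0.8391
RHS = cos(5) + cos(5) = 2·cos(5) ≈ 0.5673

Since LHS ≠ RHS, this pair disproves the claim, and no lexicographically smaller pair (u ≤ v, integers ≥ 5) does.

For instance (8, 12) is also a counterexample (LHS = cos(20) ≈ 0.4081, RHS = cos(8) + cos(12) ≈ 0.6984), but it's lexicographically larger.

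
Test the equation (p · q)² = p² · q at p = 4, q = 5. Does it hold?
Fails

Substituting p = 4, q = 5:

LHS = (4 · 5)² = 400
RHS = 4² · 5 = 80

LHS ≠ RHS, so the equation does not hold at this point.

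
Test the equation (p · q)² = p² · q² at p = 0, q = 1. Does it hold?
Holds

Substituting p = 0, q = 1:

LHS = (0 · 1)² = 0
RHS = 0² · 1² = 0

LHS = RHS, so the equation holds at this point.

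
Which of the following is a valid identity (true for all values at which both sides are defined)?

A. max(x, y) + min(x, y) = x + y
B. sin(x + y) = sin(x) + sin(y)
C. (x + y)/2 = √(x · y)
A: holds — e.g. at (6, 7), both sides equal 13.
B: fails at (4, 6) — LHS = sin(10) ≈ -0.544, RHS = sin(4) + sin(6) ≈ -1.036.
C: fails at (3, 4) — LHS = 7/2, RHS = 2·√(3) ≈ 3.464.

Answer: A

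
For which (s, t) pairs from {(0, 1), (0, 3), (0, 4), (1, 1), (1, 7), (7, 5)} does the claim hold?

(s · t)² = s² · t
Testing each pair:
(0, 1): LHS = 0, RHS = 0 → holds
(0, 3): LHS = 0, RHS = 0 → holds
(0, 4): LHS = 0, RHS = 0 → holds
(1, 1): LHS = 1, RHS = 1 → holds
(1, 7): LHS = 49, RHS = 7 → fails
(7, 5): LHS = 1225, RHS = 245 → fails

4 of 6 pairs satisfy the claim.

Answer: (0, 1), (0, 3), (0, 4), (1, 1)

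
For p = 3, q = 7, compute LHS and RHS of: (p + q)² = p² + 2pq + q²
LHS = (3 + 7)² = 100
RHS = 3² + 2·3·7 + 7² = 100

LHS = RHS: the two sides agree.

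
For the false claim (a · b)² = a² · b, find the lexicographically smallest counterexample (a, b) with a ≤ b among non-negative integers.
At (1, 1): both sides equal 1, so it holds there.

Substituting (1, 2) into the claim:
LHS = (1 · 2)² = 4
RHS = 1² · 2 = 2

Since LHS ≠ RHS, this pair disproves the claim, and no lexicographically smaller pair (a ≤ b, non-negative integers) does.

For instance (2, 5) is also a counterexample (LHS = 100, RHS = 20), but it's lexicographically larger.

Answer: (a, b) = (1, 2)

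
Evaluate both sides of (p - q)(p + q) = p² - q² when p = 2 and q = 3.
LHS = (2 - 3)(2 + 3) = -5
RHS = 2² - 3² = -5

LHS = RHS: the two sides agree.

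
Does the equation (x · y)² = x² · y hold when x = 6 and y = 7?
Substituting x = 6, y = 7:

LHS = (6 · 7)² = 1764
RHS = 6² · 7 = 252

LHS ≠ RHS, so the equation does not hold at this point.

Answer: Fails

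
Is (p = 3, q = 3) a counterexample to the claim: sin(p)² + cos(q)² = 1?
No

Substituting p = 3, q = 3:
LHS = sin(3)² + cos(3)² = 1
RHS = 1

The sides agree, so this pair does not disprove the claim.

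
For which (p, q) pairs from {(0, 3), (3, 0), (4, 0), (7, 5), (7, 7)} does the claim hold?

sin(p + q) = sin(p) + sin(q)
(0, 3), (3, 0), (4, 0)

Testing each pair:
(0, 3): LHS = sin(3) ≈ 0.1411, RHS = sin(3) ≈ 0.1411 → holds
(3, 0): LHS = sin(3) ≈ 0.1411, RHS = sin(3) ≈ 0.1411 → holds
(4, 0): LHS = sin(4) ≈ -0.7568, RHS = sin(4) ≈ -0.7568 → holds
(7, 5): LHS = sin(12) ≈ -0.5366, RHS = sin(5) + sin(7) ≈ -0.3019 → fails
(7, 7): LHS = sin(14) ≈ 0.9906, RHS = 2·sin(7) ≈ 1.314 → fails

3 of 5 pairs satisfy the claim.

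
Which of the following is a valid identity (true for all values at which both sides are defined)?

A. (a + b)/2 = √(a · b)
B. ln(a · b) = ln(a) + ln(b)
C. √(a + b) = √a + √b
B

A: fails at (1, 5) — LHS = 3, RHS = √(5) ≈ 2.236.
B: holds — e.g. at (3, 4), both sides equal ln(12) ≈ 2.485.
C: fails at (3, 7) — LHS = √(10) ≈ 3.162, RHS = √(3) + √(7) ≈ 4.378.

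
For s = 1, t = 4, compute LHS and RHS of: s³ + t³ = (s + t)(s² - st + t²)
LHS = 1³ + 4³ = 65
RHS = (1 + 4)(1² - 1·4 + 4²) = 65

LHS = RHS: the two sides agree.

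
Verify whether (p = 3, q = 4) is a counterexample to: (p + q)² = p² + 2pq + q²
Substituting p = 3, q = 4:
LHS = (3 + 4)² = 49
RHS = 3² + 2·3·4 + 4² = 49

The sides agree, so this pair does not disprove the claim.

Answer: No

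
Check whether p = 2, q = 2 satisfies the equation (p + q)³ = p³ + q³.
Substituting p = 2, q = 2:

LHS = (2 + 2)³ = 64
RHS = 2³ + 2³ = 16

LHS ≠ RHS, so the equation does not hold at this point.

Answer: Fails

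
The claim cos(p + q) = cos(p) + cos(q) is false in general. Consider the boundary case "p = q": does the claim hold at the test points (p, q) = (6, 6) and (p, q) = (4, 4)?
At (6, 6): LHS = cos(12) ≈ 0.8439 ≠ RHS = 2·cos(6) ≈ 1.92
At (4, 4): LHS = cos(8) ≈ -0.1455 ≠ RHS = 2·cos(4) ≈ -1.307

Answer: No, fails at both test points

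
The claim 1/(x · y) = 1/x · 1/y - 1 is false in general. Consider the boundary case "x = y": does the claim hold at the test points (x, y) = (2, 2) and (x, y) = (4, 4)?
No, fails at both test points

At (2, 2): LHS = 1/4 ≠ RHS = -3/4
At (4, 4): LHS = 1/16 ≠ RHS = -15/16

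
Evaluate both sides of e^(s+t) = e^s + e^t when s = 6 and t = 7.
LHS = e^(6+7) = e^13 ≈ 442413.4
RHS = e^6 + e^7 ≈ 1500

LHS ≠ RHS (they differ by about 440913.3), so the equation does not hold here.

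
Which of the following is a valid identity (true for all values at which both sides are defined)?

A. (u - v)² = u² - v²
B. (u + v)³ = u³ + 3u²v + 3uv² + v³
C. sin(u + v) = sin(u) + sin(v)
A: fails at (1, 2) — LHS = 1, RHS = -3.
B: holds — e.g. at (1, 3), both sides equal 64.
C: fails at (1, 2) — LHS = sin(3) ≈ 0.1411, RHS = sin(1) + sin(2) ≈ 1.751.

Answer: B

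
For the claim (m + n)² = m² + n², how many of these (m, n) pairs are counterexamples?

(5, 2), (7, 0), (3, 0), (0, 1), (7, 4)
2

Testing each pair:
(5, 2): LHS = 49, RHS = 29 → counterexample
(7, 0): LHS = 49, RHS = 49 → satisfies claim
(3, 0): LHS = 9, RHS = 9 → satisfies claim
(0, 1): LHS = 1, RHS = 1 → satisfies claim
(7, 4): LHS = 121, RHS = 65 → counterexample

That makes 2 counterexamples.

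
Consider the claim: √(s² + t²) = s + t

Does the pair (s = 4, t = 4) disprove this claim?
Substituting s = 4, t = 4:
LHS = √(4² + 4²) = 4·√(2) ≈ 5.657
RHS = 4 + 4 = 8

Since LHS ≠ RHS, this pair disproves the claim.

Answer: Yes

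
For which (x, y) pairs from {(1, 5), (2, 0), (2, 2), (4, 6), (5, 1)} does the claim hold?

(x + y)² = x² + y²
Testing each pair:
(1, 5): LHS = 36, RHS = 26 → fails
(2, 0): LHS = 4, RHS = 4 → holds
(2, 2): LHS = 16, RHS = 8 → fails
(4, 6): LHS = 100, RHS = 52 → fails
(5, 1): LHS = 36, RHS = 26 → fails

1 of 5 pairs satisfies the claim.

Answer: (2, 0)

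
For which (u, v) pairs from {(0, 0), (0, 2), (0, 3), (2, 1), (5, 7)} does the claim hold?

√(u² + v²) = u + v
(0, 0), (0, 2), (0, 3)

Testing each pair:
(0, 0): LHS = 0, RHS = 0 → holds
(0, 2): LHS = 2, RHS = 2 → holds
(0, 3): LHS = 3, RHS = 3 → holds
(2, 1): LHS = √(5) ≈ 2.236, RHS = 3 → fails
(5, 7): LHS = √(74) ≈ 8.602, RHS = 12 → fails

3 of 5 pairs satisfy the claim.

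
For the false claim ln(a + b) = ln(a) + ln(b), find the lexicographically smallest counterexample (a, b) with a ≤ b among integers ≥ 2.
(a, b) = (2, 3)

At (2, 2): both sides equal ln(4) ≈ 1.386, so it holds there.

Substituting (2, 3) into the claim:
LHS = ln(2 + 3) = ln(5) ≈ 1.609
RHS = ln(2) + ln(3) ≈ 1.792

Since LHS ≠ RHS, this pair disproves the claim, and no lexicographically smaller pair (a ≤ b, integers ≥ 2) does.

For instance (4, 9) is also a counterexample (LHS = ln(13) ≈ 2.565, RHS = ln(4) + ln(9) ≈ 3.584), but it's lexicographically larger.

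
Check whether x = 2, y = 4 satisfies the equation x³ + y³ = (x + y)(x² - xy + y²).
Substituting x = 2, y = 4:

LHS = 2³ + 4³ = 72
RHS = (2 + 4)(2² - 2·4 + 4²) = 72

LHS = RHS, so the equation holds at this point.

Answer: Holds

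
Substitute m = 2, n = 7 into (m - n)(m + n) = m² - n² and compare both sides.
LHS = (2 - 7)(2 + 7) = -45
RHS = 2² - 7² = -45

LHS = RHS: the two sides agree.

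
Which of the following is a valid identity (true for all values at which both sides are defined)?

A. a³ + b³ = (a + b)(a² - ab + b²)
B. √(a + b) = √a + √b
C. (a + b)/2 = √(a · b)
A

A: holds — e.g. at (2, 4), both sides equal 72.
B: fails at (1, 3) — LHS = 2, RHS = 1 + √(3) ≈ 2.732.
C: fails at (1, 2) — LHS = 3/2, RHS = √(2) ≈ 1.414.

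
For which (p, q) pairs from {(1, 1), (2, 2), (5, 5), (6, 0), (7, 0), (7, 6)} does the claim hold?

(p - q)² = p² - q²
(1, 1), (2, 2), (5, 5), (6, 0), (7, 0)

Testing each pair:
(1, 1): LHS = 0, RHS = 0 → holds
(2, 2): LHS = 0, RHS = 0 → holds
(5, 5): LHS = 0, RHS = 0 → holds
(6, 0): LHS = 36, RHS = 36 → holds
(7, 0): LHS = 49, RHS = 49 → holds
(7, 6): LHS = 1, RHS = 13 → fails

5 of 6 pairs satisfy the claim.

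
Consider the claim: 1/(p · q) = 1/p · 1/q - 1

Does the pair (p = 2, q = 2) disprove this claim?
Substituting p = 2, q = 2:
LHS = 1/(2 · 2) = 1/4
RHS = 1/2 · 1/2 - 1 = -3/4

Since LHS ≠ RHS, this pair disproves the claim.

Answer: Yes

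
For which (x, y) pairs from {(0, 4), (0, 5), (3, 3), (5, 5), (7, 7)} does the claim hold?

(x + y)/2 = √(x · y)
Testing each pair:
(0, 4): LHS = 2, RHS = 0 → fails
(0, 5): LHS = 5/2, RHS = 0 → fails
(3, 3): LHS = 3, RHS = 3 → holds
(5, 5): LHS = 5, RHS = 5 → holds
(7, 7): LHS = 7, RHS = 7 → holds

3 of 5 pairs satisfy the claim.

Answer: (3, 3), (5, 5), (7, 7)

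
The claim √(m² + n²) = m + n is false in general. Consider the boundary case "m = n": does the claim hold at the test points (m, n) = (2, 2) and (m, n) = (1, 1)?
No, fails at both test points

At (2, 2): LHS = 2·√(2) ≈ 2.828 ≠ RHS = 4
At (1, 1): LHS = √(2) ≈ 1.414 ≠ RHS = 2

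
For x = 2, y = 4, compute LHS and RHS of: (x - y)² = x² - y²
LHS = (2 - 4)² = 4
RHS = 2² - 4² = -12

LHS ≠ RHS, so the equation does not hold here.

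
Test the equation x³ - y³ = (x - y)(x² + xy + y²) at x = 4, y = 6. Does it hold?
Holds

Substituting x = 4, y = 6:

LHS = 4³ - 6³ = -152
RHS = (4 - 6)(4² + 4·6 + 6²) = -152

LHS = RHS, so the equation holds at this point.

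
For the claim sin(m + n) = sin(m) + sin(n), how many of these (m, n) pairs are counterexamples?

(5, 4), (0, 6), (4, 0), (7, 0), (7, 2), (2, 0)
Testing each pair:
(5, 4): LHS = sin(9) ≈ 0.4121, RHS = sin(5) + sin(4) ≈ -1.716 → counterexample
(0, 6): LHS = sin(6) ≈ -0.2794, RHS = sin(6) ≈ -0.2794 → satisfies claim
(4, 0): LHS = sin(4) ≈ -0.7568, RHS = sin(4) ≈ -0.7568 → satisfies claim
(7, 0): LHS = sin(7) ≈ 0.657, RHS = sin(7) ≈ 0.657 → satisfies claim
(7, 2): LHS = sin(9) ≈ 0.4121, RHS = sin(7) + sin(2) ≈ 1.566 → counterexample
(2, 0): LHS = sin(2) ≈ 0.9093, RHS = sin(2) ≈ 0.9093 → satisfies claim

That makes 2 counterexamples.

Answer: 2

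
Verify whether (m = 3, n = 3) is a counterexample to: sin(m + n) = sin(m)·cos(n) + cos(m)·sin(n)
No

Substituting m = 3, n = 3:
LHS = sin(3 + 3) = sin(6) ≈ -0.2794
RHS = sin(3)·cos(3) + cos(3)·sin(3) = 2·sin(3)·cos(3) ≈ -0.2794

The sides agree, so this pair does not disprove the claim.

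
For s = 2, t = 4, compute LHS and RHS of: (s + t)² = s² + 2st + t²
LHS = (2 + 4)² = 36
RHS = 2² + 2·2·4 + 4² = 36

LHS = RHS: the two sides agree.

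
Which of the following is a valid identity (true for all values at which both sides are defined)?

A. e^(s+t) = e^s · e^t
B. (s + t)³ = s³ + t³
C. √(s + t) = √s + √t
A

A: holds — e.g. at (2, 4), both sides equal e^6 ≈ 403.4.
B: fails at (1, 1) — LHS = 8, RHS = 2.
C: fails at (2, 7) — LHS = 3, RHS = √(2) + √(7) ≈ 4.06.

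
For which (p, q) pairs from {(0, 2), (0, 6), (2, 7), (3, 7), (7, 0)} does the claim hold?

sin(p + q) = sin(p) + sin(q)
Testing each pair:
(0, 2): LHS = sin(2) ≈ 0.9093, RHS = sin(2) ≈ 0.9093 → holds
(0, 6): LHS = sin(6) ≈ -0.2794, RHS = sin(6) ≈ -0.2794 → holds
(2, 7): LHS = sin(9) ≈ 0.4121, RHS = sin(7) + sin(2) ≈ 1.566 → fails
(3, 7): LHS = sin(10) ≈ -0.544, RHS = sin(3) + sin(7) ≈ 0.7981 → fails
(7, 0): LHS = sin(7) ≈ 0.657, RHS = sin(7) ≈ 0.657 → holds

3 of 5 pairs satisfy the claim.

Answer: (0, 2), (0, 6), (7, 0)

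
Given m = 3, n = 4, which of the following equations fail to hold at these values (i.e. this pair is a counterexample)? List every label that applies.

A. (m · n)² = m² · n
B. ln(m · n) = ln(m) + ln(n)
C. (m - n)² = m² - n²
A, C

Evaluating each claim at the given values:
A. LHS = 144, RHS = 36 → fails here (LHS ≠ RHS)
B. LHS = ln(12) ≈ 2.485, RHS = ln(3) + ln(4) ≈ 2.485 → holds here (LHS = RHS)
C. LHS = 1, RHS = -7 → fails here (LHS ≠ RHS)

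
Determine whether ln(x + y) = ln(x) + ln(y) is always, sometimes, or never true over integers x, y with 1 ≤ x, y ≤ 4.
Sometimes true

It holds at (x, y) = (2, 2) (both sides equal ln(4) ≈ 1.386), but fails at (x, y) = (3, 3) (LHS = ln(6) ≈ 1.792, RHS = 2·ln(3) ≈ 2.197).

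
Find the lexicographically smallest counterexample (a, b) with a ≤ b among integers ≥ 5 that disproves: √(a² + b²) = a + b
Substituting (5, 5) into the claim:
LHS = √(5² + 5²) = 5·√(2) ≈ 7.071
RHS = 5 + 5 = 10

Since LHS ≠ RHS, this pair disproves the claim, and no lexicographically smaller pair (a ≤ b, integers ≥ 5) does.

For instance (8, 8) is also a counterexample (LHS = 8·√(2) ≈ 11.31, RHS = 16), but it's lexicographically larger.

Answer: (a, b) = (5, 5)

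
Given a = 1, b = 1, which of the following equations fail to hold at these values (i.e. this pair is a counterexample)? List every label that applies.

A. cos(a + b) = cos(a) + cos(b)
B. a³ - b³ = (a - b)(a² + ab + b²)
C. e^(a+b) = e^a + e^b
Evaluating each claim at the given values:
A. LHS = cos(2) ≈ -0.4161, RHS = 2·cos(1) ≈ 1.081 → fails here (LHS ≠ RHS)
B. LHS = 0, RHS = 0 → holds here (LHS = RHS)
C. LHS = e^2 ≈ 7.389, RHS = 2·e ≈ 5.437 → fails here (LHS ≠ RHS)

Answer: A, C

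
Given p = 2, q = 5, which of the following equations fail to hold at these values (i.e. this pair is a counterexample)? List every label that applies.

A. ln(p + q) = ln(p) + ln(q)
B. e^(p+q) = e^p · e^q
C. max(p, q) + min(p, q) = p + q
A

Evaluating each claim at the given values:
A. LHS = ln(7) ≈ 1.946, RHS = ln(2) + ln(5) ≈ 2.303 → fails here (LHS ≠ RHS)
B. LHS = e^7 ≈ 1097, RHS = e^7 ≈ 1097 → holds here (LHS = RHS)
C. LHS = 7, RHS = 7 → holds here (LHS = RHS)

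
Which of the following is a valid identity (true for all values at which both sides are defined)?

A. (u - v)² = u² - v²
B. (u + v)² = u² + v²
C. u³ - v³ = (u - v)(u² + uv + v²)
C

A: fails at (2, 4) — LHS = 4, RHS = -12.
B: fails at (5, 8) — LHS = 169, RHS = 89.
C: holds — e.g. at (0, 1), both sides equal -1.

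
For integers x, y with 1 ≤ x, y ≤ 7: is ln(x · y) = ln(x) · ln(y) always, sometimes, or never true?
Sometimes true

It holds at (x, y) = (1, 1) (both sides equal 0), but fails at (x, y) = (7, 5) (LHS = ln(35) ≈ 3.555, RHS = ln(5)·ln(7) ≈ 3.132).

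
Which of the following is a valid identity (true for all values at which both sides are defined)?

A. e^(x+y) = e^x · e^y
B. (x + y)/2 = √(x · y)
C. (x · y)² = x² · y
A: holds — e.g. at (3, 5), both sides equal e^8 ≈ 2981.
B: fails at (1, 3) — LHS = 2, RHS = √(3) ≈ 1.732.
C: fails at (3, 4) — LHS = 144, RHS = 36.

Answer: A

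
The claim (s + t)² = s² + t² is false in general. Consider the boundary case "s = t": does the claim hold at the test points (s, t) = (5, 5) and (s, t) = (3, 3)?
No, fails at both test points

At (5, 5): LHS = 100 ≠ RHS = 50
At (3, 3): LHS = 36 ≠ RHS = 18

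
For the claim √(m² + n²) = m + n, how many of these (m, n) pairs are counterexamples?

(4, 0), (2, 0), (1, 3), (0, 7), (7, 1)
Testing each pair:
(4, 0): LHS = 4, RHS = 4 → satisfies claim
(2, 0): LHS = 2, RHS = 2 → satisfies claim
(1, 3): LHS = √(10) ≈ 3.162, RHS = 4 → counterexample
(0, 7): LHS = 7, RHS = 7 → satisfies claim
(7, 1): LHS = 5·√(2) ≈ 7.071, RHS = 8 → counterexample

That makes 2 counterexamples.

Answer: 2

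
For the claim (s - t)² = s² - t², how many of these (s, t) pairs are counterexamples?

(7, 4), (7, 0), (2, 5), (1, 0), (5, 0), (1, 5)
Testing each pair:
(7, 4): LHS = 9, RHS = 33 → counterexample
(7, 0): LHS = 49, RHS = 49 → satisfies claim
(2, 5): LHS = 9, RHS = -21 → counterexample
(1, 0): LHS = 1, RHS = 1 → satisfies claim
(5, 0): LHS = 25, RHS = 25 → satisfies claim
(1, 5): LHS = 16, RHS = -24 → counterexample

That makes 3 counterexamples.

Answer: 3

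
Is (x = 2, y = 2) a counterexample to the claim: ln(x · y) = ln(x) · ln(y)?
Yes

Substituting x = 2, y = 2:
LHS = ln(2 · 2) = ln(4) ≈ 1.386
RHS = ln(2) · ln(2) = ln(2)² ≈ 0.4805

Since LHS ≠ RHS, this pair disproves the claim.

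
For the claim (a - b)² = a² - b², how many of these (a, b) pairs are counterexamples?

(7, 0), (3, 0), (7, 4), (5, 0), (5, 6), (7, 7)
2

Testing each pair:
(7, 0): LHS = 49, RHS = 49 → satisfies claim
(3, 0): LHS = 9, RHS = 9 → satisfies claim
(7, 4): LHS = 9, RHS = 33 → counterexample
(5, 0): LHS = 25, RHS = 25 → satisfies claim
(5, 6): LHS = 1, RHS = -11 → counterexample
(7, 7): LHS = 0, RHS = 0 → satisfies claim

That makes 2 counterexamples.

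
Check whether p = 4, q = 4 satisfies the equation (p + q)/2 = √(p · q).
Substituting p = 4, q = 4:

LHS = (4 + 4)/2 = 4
RHS = √(4 · 4) = 4

LHS = RHS, so the equation holds at this point.

Answer: Holds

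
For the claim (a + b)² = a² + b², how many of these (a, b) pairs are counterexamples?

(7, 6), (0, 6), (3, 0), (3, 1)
2

Testing each pair:
(7, 6): LHS = 169, RHS = 85 → counterexample
(0, 6): LHS = 36, RHS = 36 → satisfies claim
(3, 0): LHS = 9, RHS = 9 → satisfies claim
(3, 1): LHS = 16, RHS = 10 → counterexample

That makes 2 counterexamples.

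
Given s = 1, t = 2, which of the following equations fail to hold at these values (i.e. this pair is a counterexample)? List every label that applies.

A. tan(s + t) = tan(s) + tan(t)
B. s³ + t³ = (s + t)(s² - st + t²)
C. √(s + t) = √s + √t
Evaluating each claim at the given values:
A. LHS = tan(3) ≈ -0.1425, RHS = tan(2) + tan(1) ≈ -0.6276 → fails here (LHS ≠ RHS)
B. LHS = 9, RHS = 9 → holds here (LHS = RHS)
C. LHS = √(3) ≈ 1.732, RHS = 1 + √(2) ≈ 2.414 → fails here (LHS ≠ RHS)

Answer: A, C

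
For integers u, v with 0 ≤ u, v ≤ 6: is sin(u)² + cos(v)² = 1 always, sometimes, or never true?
It holds at (u, v) = (5, 5) (both sides equal 1), but fails at (u, v) = (0, 1) (LHS = cos(1)² ≈ 0.2919, RHS = 1).

Answer: Sometimes true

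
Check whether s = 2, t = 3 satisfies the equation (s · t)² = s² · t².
Holds

Substituting s = 2, t = 3:

LHS = (2 · 3)² = 36
RHS = 2² · 3² = 36

LHS = RHS, so the equation holds at this point.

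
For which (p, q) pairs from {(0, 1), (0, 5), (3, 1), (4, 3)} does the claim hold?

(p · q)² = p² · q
(0, 1), (0, 5), (3, 1)

Testing each pair:
(0, 1): LHS = 0, RHS = 0 → holds
(0, 5): LHS = 0, RHS = 0 → holds
(3, 1): LHS = 9, RHS = 9 → holds
(4, 3): LHS = 144, RHS = 48 → fails

3 of 4 pairs satisfy the claim.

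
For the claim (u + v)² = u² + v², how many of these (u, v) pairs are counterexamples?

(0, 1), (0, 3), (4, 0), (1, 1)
Testing each pair:
(0, 1): LHS = 1, RHS = 1 → satisfies claim
(0, 3): LHS = 9, RHS = 9 → satisfies claim
(4, 0): LHS = 16, RHS = 16 → satisfies claim
(1, 1): LHS = 4, RHS = 2 → counterexample

That makes 1 counterexample.

Answer: 1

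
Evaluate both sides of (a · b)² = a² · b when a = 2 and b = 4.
LHS = (2 · 4)² = 64
RHS = 2² · 4 = 16

LHS ≠ RHS, so the equation does not hold here.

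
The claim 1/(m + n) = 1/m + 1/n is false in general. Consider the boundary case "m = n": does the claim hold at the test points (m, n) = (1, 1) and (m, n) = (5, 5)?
At (1, 1): LHS = 1/2 ≠ RHS = 2
At (5, 5): LHS = 1/10 ≠ RHS = 2/5

Answer: No, fails at both test points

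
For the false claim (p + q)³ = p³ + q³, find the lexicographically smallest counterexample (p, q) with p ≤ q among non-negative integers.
(p, q) = (1, 1)

At (0, 6): both sides equal 216, so it holds there.

Substituting (1, 1) into the claim:
LHS = (1 + 1)³ = 8
RHS = 1³ + 1³ = 2

Since LHS ≠ RHS, this pair disproves the claim, and no lexicographically smaller pair (p ≤ q, non-negative integers) does.

For instance (2, 2) is also a counterexample (LHS = 64, RHS = 16), but it's lexicographically larger.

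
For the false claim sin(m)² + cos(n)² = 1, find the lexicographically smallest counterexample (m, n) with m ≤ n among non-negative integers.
Substituting (0, 1) into the claim:
LHS = sin(0)² + cos(1)² = cos(1)² ≈ 0.2919
RHS = 1

Since LHS ≠ RHS, this pair disproves the claim, and no lexicographically smaller pair (m ≤ n, non-negative integers) does.

For instance (1, 5) is also a counterexample (LHS = cos(5)² + sin(1)² ≈ 0.7885, RHS = 1), but it's lexicographically larger.

Answer: (m, n) = (0, 1)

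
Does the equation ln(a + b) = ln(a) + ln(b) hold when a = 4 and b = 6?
Substituting a = 4, b = 6:

LHS = ln(4 + 6) = ln(10) ≈ 2.303
RHS = ln(4) + ln(6) ≈ 3.178

LHS ≠ RHS, so the equation does not hold at this point.

Answer: Fails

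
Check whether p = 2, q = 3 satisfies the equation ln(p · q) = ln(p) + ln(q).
Substituting p = 2, q = 3:

LHS = ln(2 · 3) = ln(6) ≈ 1.792
RHS = ln(2) + ln(3) ≈ 1.792

LHS = RHS, so the equation holds at this point.

Answer: Holds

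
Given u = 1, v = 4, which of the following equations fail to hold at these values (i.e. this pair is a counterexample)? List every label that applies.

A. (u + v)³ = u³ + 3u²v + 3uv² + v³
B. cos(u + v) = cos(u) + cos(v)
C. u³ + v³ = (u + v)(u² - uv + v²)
Evaluating each claim at the given values:
A. LHS = 125, RHS = 125 → holds here (LHS = RHS)
B. LHS = cos(5) ≈ 0.2837, RHS = cos(4) + cos(1) ≈ -0.1133 → fails here (LHS ≠ RHS)
C. LHS = 65, RHS = 65 → holds here (LHS = RHS)

Answer: B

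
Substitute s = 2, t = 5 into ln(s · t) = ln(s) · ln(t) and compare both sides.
LHS = ln(2 · 5) = ln(10) ≈ 2.303
RHS = ln(2) · ln(5) ≈ 1.116

LHS ≠ RHS (they differ by about 1.187), so the equation does not hold here.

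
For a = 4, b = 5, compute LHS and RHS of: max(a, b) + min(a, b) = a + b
LHS = max(4, 5) + min(4, 5) = 9
RHS = 4 + 5 = 9

LHS = RHS: the two sides agree.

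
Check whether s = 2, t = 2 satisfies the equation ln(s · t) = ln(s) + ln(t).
Holds

Substituting s = 2, t = 2:

LHS = ln(2 · 2) = ln(4) ≈ 1.386
RHS = ln(2) + ln(2) = 2·ln(2) ≈ 1.386

LHS = RHS, so the equation holds at this point.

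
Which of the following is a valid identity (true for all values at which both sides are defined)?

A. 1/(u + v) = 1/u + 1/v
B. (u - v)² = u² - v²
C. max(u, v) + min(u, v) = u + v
A: fails at (1, 2) — LHS = 1/3, RHS = 3/2.
B: fails at (3, 7) — LHS = 16, RHS = -40.
C: holds — e.g. at (1, 3), both sides equal 4.

Answer: C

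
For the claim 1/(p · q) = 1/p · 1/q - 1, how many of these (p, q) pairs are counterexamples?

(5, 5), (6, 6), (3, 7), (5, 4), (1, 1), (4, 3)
Testing each pair:
(5, 5): LHS = 1/25, RHS = -24/25 → counterexample
(6, 6): LHS = 1/36, RHS = -35/36 → counterexample
(3, 7): LHS = 1/21, RHS = -20/21 → counterexample
(5, 4): LHS = 1/20, RHS = -19/20 → counterexample
(1, 1): LHS = 1, RHS = 0 → counterexample
(4, 3): LHS = 1/12, RHS = -11/12 → counterexample

That makes 6 counterexamples.

Answer: 6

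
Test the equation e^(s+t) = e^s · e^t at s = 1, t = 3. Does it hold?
Holds

Substituting s = 1, t = 3:

LHS = e^(1+3) = e^4 ≈ 54.6
RHS = e^1 · e^3 = e^4 ≈ 54.6

LHS = RHS, so the equation holds at this point.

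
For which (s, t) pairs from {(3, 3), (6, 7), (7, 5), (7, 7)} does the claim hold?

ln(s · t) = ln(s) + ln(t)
All pairs

Testing each pair:
(3, 3): LHS = ln(9) ≈ 2.197, RHS = 2·ln(3) ≈ 2.197 → holds
(6, 7): LHS = ln(42) ≈ 3.738, RHS = ln(6) + ln(7) ≈ 3.738 → holds
(7, 5): LHS = ln(35) ≈ 3.555, RHS = ln(5) + ln(7) ≈ 3.555 → holds
(7, 7): LHS = ln(49) ≈ 3.892, RHS = 2·ln(7) ≈ 3.892 → holds

Every pair satisfies the claim.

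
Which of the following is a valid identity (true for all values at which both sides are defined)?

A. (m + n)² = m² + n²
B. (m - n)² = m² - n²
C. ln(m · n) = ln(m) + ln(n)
A: fails at (4, 6) — LHS = 100, RHS = 52.
B: fails at (3, 5) — LHS = 4, RHS = -16.
C: holds — e.g. at (4, 4), both sides equal ln(16) ≈ 2.773.

Answer: C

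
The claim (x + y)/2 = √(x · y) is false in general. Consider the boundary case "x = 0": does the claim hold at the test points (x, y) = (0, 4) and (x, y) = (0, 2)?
At (0, 4): LHS = 2 ≠ RHS = 0
At (0, 2): LHS = 1 ≠ RHS = 0

Answer: No, fails at both test points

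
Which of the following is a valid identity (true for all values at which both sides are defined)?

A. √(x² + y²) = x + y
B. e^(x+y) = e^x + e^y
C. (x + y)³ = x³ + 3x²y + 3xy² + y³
C

A: fails at (4, 4) — LHS = 4·√(2) ≈ 5.657, RHS = 8.
B: fails at (4, 5) — LHS = e^9 ≈ 8103, RHS = e^4 + e^5 ≈ 203.
C: holds — e.g. at (4, 5), both sides equal 729.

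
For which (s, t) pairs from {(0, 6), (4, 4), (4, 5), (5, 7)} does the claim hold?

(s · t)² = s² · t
Testing each pair:
(0, 6): LHS = 0, RHS = 0 → holds
(4, 4): LHS = 256, RHS = 64 → fails
(4, 5): LHS = 400, RHS = 80 → fails
(5, 7): LHS = 1225, RHS = 175 → fails

1 of 4 pairs satisfies the claim.

Answer: (0, 6)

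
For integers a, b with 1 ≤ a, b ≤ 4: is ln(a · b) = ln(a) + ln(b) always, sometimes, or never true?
Always true

The identity holds for every pair in the range. For instance at (a, b) = (4, 4): both sides equal ln(16) ≈ 2.773.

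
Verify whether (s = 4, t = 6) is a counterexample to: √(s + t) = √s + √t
Substituting s = 4, t = 6:
LHS = √(4 + 6) = √(10) ≈ 3.162
RHS = √4 + √6 = 2 + √(6) ≈ 4.449

Since LHS ≠ RHS, this pair disproves the claim.

Answer: Yes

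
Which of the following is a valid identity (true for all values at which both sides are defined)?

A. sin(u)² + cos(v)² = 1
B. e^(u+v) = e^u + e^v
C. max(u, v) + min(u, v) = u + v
C

A: fails at (0, 1) — LHS = cos(1)² ≈ 0.2919, RHS = 1.
B: fails at (3, 3) — LHS = e^6 ≈ 403.4, RHS = 2·e^3 ≈ 40.17.
C: holds — e.g. at (1, 5), both sides equal 6.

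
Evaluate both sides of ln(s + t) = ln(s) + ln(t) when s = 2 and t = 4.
LHS = ln(2 + 4) = ln(6) ≈ 1.792
RHS = ln(2) + ln(4) ≈ 2.079

LHS ≠ RHS (they differ by about 0.2877), so the equation does not hold here.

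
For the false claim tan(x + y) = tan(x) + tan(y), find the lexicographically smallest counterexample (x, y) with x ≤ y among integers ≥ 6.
Substituting (6, 6) into the claim:
LHS = tan(6 + 6) = tan(12) ≈ -0.6359
RHS = tan(6) + tan(6) = 2·tan(6) ≈ -0.582

Since LHS ≠ RHS, this pair disproves the claim, and no lexicographically smaller pair (x ≤ y, integers ≥ 6) does.

For instance (6, 10) is also a counterexample (LHS = tan(16) ≈ 0.3006, RHS = tan(6) + tan(10) ≈ 0.3574), but it's lexicographically larger.

Answer: (x, y) = (6, 6)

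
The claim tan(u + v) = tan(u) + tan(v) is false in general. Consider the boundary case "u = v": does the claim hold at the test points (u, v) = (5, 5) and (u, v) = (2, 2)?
At (5, 5): LHS = tan(10) ≈ 0.6484 ≠ RHS = 2·tan(5) ≈ -6.761
At (2, 2): LHS = tan(4) ≈ 1.158 ≠ RHS = 2·tan(2) ≈ -4.37

Answer: No, fails at both test points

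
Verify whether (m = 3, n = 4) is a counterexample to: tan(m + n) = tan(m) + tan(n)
Substituting m = 3, n = 4:
LHS = tan(3 + 4) = tan(7) ≈ 0.8714
RHS = tan(3) + tan(4) ≈ 1.015

Since LHS ≠ RHS, this pair disproves the claim.

Answer: Yes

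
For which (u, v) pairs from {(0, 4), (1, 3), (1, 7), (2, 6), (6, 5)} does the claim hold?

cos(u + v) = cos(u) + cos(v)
None

Testing each pair:
(0, 4): LHS = cos(4) ≈ -0.6536, RHS = cos(4) + 1 ≈ 0.3464 → fails
(1, 3): LHS = cos(4) ≈ -0.6536, RHS = cos(3) + cos(1) ≈ -0.4497 → fails
(1, 7): LHS = cos(8) ≈ -0.1455, RHS = cos(1) + cos(7) ≈ 1.294 → fails
(2, 6): LHS = cos(8) ≈ -0.1455, RHS = cos(2) + cos(6) ≈ 0.544 → fails
(6, 5): LHS = cos(11) ≈ 0.004426, RHS = cos(5) + cos(6) ≈ 1.244 → fails

No pair satisfies the claim.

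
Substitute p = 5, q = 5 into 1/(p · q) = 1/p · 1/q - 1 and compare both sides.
LHS = 1/(5 · 5) = 1/25
RHS = 1/5 · 1/5 - 1 = -24/25

LHS ≠ RHS, so the equation does not hold here.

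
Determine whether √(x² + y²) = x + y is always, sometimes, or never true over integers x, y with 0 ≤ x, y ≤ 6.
It holds at (x, y) = (0, 5) (both sides equal 5), but fails at (x, y) = (6, 2) (LHS = 2·√(10) ≈ 6.325, RHS = 8).

Answer: Sometimes true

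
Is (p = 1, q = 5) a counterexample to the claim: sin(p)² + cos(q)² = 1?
Yes

Substituting p = 1, q = 5:
LHS = sin(1)² + cos(5)² ≈ 0.7885
RHS = 1

Since LHS ≠ RHS, this pair disproves the claim.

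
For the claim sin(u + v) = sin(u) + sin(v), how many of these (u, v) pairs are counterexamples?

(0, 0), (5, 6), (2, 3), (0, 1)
2

Testing each pair:
(0, 0): LHS = 0, RHS = 0 → satisfies claim
(5, 6): LHS = sin(11) ≈ -1, RHS = sin(5) + sin(6) ≈ -1.238 → counterexample
(2, 3): LHS = sin(5) ≈ -0.9589, RHS = sin(3) + sin(2) ≈ 1.05 → counterexample
(0, 1): LHS = sin(1) ≈ 0.8415, RHS = sin(1) ≈ 0.8415 → satisfies claim

That makes 2 counterexamples.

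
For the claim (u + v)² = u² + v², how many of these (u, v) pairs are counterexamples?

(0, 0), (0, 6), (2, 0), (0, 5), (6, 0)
Testing each pair:
(0, 0): LHS = 0, RHS = 0 → satisfies claim
(0, 6): LHS = 36, RHS = 36 → satisfies claim
(2, 0): LHS = 4, RHS = 4 → satisfies claim
(0, 5): LHS = 25, RHS = 25 → satisfies claim
(6, 0): LHS = 36, RHS = 36 → satisfies claim

That makes 0 counterexamples.

Answer: 0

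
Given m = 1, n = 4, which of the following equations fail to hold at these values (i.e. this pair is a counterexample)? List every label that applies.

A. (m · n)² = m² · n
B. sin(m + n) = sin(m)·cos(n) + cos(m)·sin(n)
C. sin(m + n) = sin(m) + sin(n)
A, C

Evaluating each claim at the given values:
A. LHS = 16, RHS = 4 → fails here (LHS ≠ RHS)
B. LHS = sin(5) ≈ -0.9589, RHS = sin(1)·cos(4) + sin(4)·cos(1) ≈ -0.9589 → holds here (LHS = RHS)
C. LHS = sin(5) ≈ -0.9589, RHS = sin(4) + sin(1) ≈ 0.08467 → fails here (LHS ≠ RHS)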